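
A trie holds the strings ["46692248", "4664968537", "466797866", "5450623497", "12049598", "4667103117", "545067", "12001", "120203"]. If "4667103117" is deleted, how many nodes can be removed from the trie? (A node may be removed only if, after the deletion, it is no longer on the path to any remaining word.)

A node on "4667103117"'s path can go only if nothing else ends at it or branches off below it.
The suffix "103117" (6 nodes) is used only by "4667103117"; the node for "4667" still has the child "9", so pruning stops there.
Nodes removed: 6

6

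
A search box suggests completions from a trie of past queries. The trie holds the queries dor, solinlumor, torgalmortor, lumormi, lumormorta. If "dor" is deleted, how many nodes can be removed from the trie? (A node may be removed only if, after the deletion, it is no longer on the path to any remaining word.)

Walk "dor" from the leaf back toward the root, removing each node that no remaining word uses.
No other word shares any prefix with "dor", so all 3 of its nodes go.
Nodes removed: 3

3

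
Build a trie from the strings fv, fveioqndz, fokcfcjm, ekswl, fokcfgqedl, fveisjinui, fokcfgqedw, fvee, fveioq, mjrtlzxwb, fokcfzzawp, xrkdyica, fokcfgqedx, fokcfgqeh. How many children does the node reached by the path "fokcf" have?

Walk "fokcf" from the root, arriving at one node.
Characters that immediately follow "fokcf" among the stored strings: {c, g, z}.
That node has 3 child edges.

3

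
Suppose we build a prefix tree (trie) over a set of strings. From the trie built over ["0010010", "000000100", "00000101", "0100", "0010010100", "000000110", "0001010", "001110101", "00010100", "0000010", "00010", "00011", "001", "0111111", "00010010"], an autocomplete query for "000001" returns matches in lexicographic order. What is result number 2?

00000101

Filter for "000001…" and sort: "0000010", "00000101"
Position 2: 00000101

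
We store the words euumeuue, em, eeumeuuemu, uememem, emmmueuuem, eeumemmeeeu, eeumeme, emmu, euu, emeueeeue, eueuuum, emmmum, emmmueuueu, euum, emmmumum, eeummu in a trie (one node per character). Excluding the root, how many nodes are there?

Insert word by word; a character creates a node only if that edge doesn't already exist:
  "euumeuue" → 8 new (e, u, u, m, e, u, u, e)
  "em" → prefix "e" already present; 1 new (m)
  "eeumeuuemu" → prefix "e" already present; 9 new (e, u, m, e, u, u, e, m, u)
  "uememem" → 7 new (u, e, m, e, m, e, m)
  "emmmueuuem" → prefix "em" already present; 8 new (m, m, u, e, u, u, e, m)
  "eeumemmeeeu" → prefix "eeume" already present; 6 new (m, m, e, e, e, u)
  "eeumeme" → prefix "eeumem" already present; 1 new (e)
  "emmu" → prefix "emm" already present; 1 new (u)
  "euu" → prefix "euu" already present; 0 new (none)
  "emeueeeue" → prefix "em" already present; 7 new (e, u, e, e, e, u, e)
  "eueuuum" → prefix "eu" already present; 5 new (e, u, u, u, m)
  "emmmum" → prefix "emmmu" already present; 1 new (m)
  "emmmueuueu" → prefix "emmmueuue" already present; 1 new (u)
  "euum" → prefix "euum" already present; 0 new (none)
  "emmmumum" → prefix "emmmum" already present; 2 new (u, m)
  "eeummu" → prefix "eeum" already present; 2 new (m, u)
Total nodes = 8 + 1 + 9 + 7 + 8 + 6 + 1 + 1 + 0 + 7 + 5 + 1 + 1 + 0 + 2 + 2 = 59

59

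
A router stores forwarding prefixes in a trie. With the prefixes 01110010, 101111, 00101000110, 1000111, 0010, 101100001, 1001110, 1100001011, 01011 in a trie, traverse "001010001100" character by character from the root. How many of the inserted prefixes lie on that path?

2

Check each prefix of "001010001100" against the stored set — each match is an end-marker on the path.
Prefixes of the query that are stored words: "0010", "00101000110"
Count: 2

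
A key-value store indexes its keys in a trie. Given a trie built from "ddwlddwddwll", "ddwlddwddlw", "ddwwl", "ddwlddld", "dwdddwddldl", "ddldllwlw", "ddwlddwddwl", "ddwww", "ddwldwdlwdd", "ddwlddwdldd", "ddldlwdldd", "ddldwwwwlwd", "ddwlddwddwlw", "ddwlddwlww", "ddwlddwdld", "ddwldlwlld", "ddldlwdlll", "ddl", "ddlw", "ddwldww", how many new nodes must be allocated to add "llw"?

3

No existing word starts with "l", so every character of "llw" needs a new node.
3 − 0 = 3 new nodes.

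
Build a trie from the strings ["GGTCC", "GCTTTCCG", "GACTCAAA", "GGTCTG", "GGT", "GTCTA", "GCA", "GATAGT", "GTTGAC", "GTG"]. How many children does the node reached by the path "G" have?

4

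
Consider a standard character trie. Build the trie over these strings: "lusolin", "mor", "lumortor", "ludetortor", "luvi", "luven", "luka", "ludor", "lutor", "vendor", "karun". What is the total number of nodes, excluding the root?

Trace insertions, counting only characters that open a new branch:
  "lusolin" → 7 new (l, u, s, o, l, i, n)
  "mor" → 3 new (m, o, r)
  "lumortor" → prefix "lu" already present; 6 new (m, o, r, t, o, r)
  "ludetortor" → prefix "lu" already present; 8 new (d, e, t, o, r, t, o, r)
  "luvi" → prefix "lu" already present; 2 new (v, i)
  "luven" → prefix "luv" already present; 2 new (e, n)
  "luka" → prefix "lu" already present; 2 new (k, a)
  "ludor" → prefix "lud" already present; 2 new (o, r)
  "lutor" → prefix "lu" already present; 3 new (t, o, r)
  "vendor" → 6 new (v, e, n, d, o, r)
  "karun" → 5 new (k, a, r, u, n)
Total nodes = 7 + 3 + 6 + 8 + 2 + 2 + 2 + 2 + 3 + 6 + 5 = 46

46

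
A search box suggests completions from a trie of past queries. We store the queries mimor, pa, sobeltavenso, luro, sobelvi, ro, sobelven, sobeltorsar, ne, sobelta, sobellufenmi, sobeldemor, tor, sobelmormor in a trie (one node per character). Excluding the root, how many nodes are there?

Count nodes per top-level branch (shared prefixes stored once):
  'l'-branch (luro): 4 nodes
  'm'-branch (mimor): 5 nodes
  'n'-branch (ne): 2 nodes
  'p'-branch (pa): 2 nodes
  'r'-branch (ro): 2 nodes
  's'-branch (sobeldemor, sobellufenmi, sobelmormor, sobelta, sobeltavenso, sobeltorsar, sobelven, sobelvi): 39 nodes
  't'-branch (tor): 3 nodes
Sum: 57

57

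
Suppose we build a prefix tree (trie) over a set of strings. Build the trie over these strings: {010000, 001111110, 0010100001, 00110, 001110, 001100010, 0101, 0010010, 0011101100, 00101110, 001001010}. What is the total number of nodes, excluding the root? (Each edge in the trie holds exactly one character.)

40

For each word, the new-node count is its length minus the longest prefix already in the trie:
  "010000" → 6 new (0, 1, 0, 0, 0, 0)
  "001111110" → prefix "0" already present; 8 new (0, 1, 1, 1, 1, 1, 1, 0)
  "0010100001" → prefix "001" already present; 7 new (0, 1, 0, 0, 0, 0, 1)
  "00110" → prefix "0011" already present; 1 new (0)
  "001110" → prefix "00111" already present; 1 new (0)
  "001100010" → prefix "00110" already present; 4 new (0, 0, 1, 0)
  "0101" → prefix "010" already present; 1 new (1)
  "0010010" → prefix "0010" already present; 3 new (0, 1, 0)
  "0011101100" → prefix "001110" already present; 4 new (1, 1, 0, 0)
  "00101110" → prefix "00101" already present; 3 new (1, 1, 0)
  "001001010" → prefix "0010010" already present; 2 new (1, 0)
Total nodes = 6 + 8 + 7 + 1 + 1 + 4 + 1 + 3 + 4 + 3 + 2 = 40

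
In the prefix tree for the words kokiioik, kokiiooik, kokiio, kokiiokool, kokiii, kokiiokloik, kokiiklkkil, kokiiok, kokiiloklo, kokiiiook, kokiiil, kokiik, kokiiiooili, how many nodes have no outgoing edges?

A leaf is a node with no children — equivalently, the end of a word that is not a proper prefix of any other stored word.
Those words: "kokiiil", "kokiiiooili", "kokiiiook", "kokiiklkkil", "kokiiloklo", "kokiioik", "kokiiokloik", "kokiiokool", "kokiiooik"
Leaf count: 9

9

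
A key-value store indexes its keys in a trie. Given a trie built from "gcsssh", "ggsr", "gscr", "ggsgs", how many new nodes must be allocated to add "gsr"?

1

"gs" is already a path in the trie; the remaining "r" must be added.
So 3 − 2 = 1 new nodes.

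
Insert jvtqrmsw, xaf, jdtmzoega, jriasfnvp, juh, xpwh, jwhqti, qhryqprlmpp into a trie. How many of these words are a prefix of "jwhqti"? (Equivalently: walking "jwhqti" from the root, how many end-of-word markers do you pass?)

Walk "jwhqti" from the root; an end-of-word marker is hit whenever a stored word is a prefix of "jwhqti".
Prefixes of the query that are stored words: "jwhqti"
Count: 1

1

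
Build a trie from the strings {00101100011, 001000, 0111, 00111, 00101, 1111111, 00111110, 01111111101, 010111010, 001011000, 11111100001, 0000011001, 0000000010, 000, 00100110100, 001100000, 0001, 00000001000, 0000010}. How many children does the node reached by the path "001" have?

2

Walk "001" from the root, arriving at one node.
Distinct next characters after "001": 0, 1.
That node has 2 child edges.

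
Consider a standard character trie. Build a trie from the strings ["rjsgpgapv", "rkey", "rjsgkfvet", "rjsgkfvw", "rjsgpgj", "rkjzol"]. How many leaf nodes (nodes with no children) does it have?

6

Leaves are exactly the stored words that no other stored word extends.
Those words: "rjsgkfvet", "rjsgkfvw", "rjsgpgapv", "rjsgpgj", "rkey", "rkjzol"
Leaf count: 6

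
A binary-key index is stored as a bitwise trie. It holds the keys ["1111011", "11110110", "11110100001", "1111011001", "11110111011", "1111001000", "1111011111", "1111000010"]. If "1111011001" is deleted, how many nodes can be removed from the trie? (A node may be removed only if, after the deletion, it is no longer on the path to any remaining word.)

2

After clearing the end-marker at "1111011001", prune upward until reaching a node still needed by another word.
The suffix "01" (2 nodes) is used only by "1111011001"; "11110110" is itself a stored word, so pruning stops there.
Nodes removed: 2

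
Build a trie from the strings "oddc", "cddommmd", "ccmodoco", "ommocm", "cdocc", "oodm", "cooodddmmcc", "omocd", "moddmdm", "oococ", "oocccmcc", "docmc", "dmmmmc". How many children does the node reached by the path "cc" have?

1

The children of the "cc" node are the distinct next characters among strings starting with "cc".
Distinct next characters after "cc": m.
That node has 1 child edge.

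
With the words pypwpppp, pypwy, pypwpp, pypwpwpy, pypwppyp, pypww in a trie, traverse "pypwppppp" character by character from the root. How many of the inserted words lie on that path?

Walk "pypwppppp" from the root; an end-of-word marker is hit whenever a stored word is a prefix of "pypwppppp".
Prefixes of the query that are stored words: "pypwpp", "pypwpppp"
Count: 2

2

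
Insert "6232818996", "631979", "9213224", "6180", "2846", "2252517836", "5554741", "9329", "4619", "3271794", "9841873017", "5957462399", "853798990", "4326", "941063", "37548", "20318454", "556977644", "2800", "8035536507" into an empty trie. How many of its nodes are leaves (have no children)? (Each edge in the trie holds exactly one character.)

Leaves are exactly the stored words that no other stored word extends.
Those words: "20318454", "2252517836", "2800", "2846", "3271794", "37548", "4326", "4619", "5554741", "556977644", "5957462399", "6180", "6232818996", "631979", "8035536507", "853798990", "9213224", "9329", "941063", "9841873017"
Leaf count: 20

20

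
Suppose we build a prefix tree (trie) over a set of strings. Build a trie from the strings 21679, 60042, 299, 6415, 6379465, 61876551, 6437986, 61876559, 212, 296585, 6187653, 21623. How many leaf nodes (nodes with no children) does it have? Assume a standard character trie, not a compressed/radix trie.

Leaves are exactly the stored words that no other stored word extends.
Those words: "212", "21623", "21679", "296585", "299", "60042", "6187653", "61876551", "61876559", "6379465", "6415", "6437986"
Leaf count: 12

12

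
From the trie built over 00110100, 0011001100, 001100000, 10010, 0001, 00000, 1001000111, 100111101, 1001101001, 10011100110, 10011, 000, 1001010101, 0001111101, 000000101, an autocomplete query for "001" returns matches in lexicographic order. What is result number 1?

001100000

Filter for "001…" and sort: "001100000", "0011001100", "00110100"
Position 1: 001100000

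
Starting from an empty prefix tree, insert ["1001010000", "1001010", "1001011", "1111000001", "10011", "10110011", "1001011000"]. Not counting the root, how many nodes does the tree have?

For each word, the new-node count is its length minus the longest prefix already in the trie:
  "1001010000" → 10 new (1, 0, 0, 1, 0, 1, 0, 0, 0, 0)
  "1001010" → prefix "1001010" already present; 0 new (none)
  "1001011" → prefix "100101" already present; 1 new (1)
  "1111000001" → prefix "1" already present; 9 new (1, 1, 1, 0, 0, 0, 0, 0, 1)
  "10011" → prefix "1001" already present; 1 new (1)
  "10110011" → prefix "10" already present; 6 new (1, 1, 0, 0, 1, 1)
  "1001011000" → prefix "1001011" already present; 3 new (0, 0, 0)
Total nodes = 10 + 0 + 1 + 9 + 1 + 6 + 3 = 30

30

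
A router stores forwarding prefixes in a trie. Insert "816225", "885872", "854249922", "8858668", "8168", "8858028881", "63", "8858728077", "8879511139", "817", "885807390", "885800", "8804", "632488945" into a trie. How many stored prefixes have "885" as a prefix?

6

Walk to "885"; the words in its subtree are exactly those with that prefix.
Words under "885": 885800, 8858028881, 885807390, 8858668, 885872, 8858728077
Count: 6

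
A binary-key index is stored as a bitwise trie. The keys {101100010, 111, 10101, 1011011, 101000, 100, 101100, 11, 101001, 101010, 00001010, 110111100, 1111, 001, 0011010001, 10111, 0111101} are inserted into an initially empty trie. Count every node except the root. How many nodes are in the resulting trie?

51

Count nodes per top-level branch (shared prefixes stored once):
  '0'-branch (00001010, 001, 0011010001, 0111101): 22 nodes
  '1'-branch (100, 101000, 101001, 10101, 101010, 101100, 101100010, 1011011, 10111, 11, 110111100, 111, 1111): 29 nodes
Sum: 51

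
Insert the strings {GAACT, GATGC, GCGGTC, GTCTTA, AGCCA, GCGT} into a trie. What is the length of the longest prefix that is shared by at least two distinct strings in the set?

3

Equivalently: take the maximum, over all pairs, of their longest common prefix length.
e.g. "GCGGTC" and "GCGT" share the prefix "GCG" of length 3; no pair shares a longer one.
Longest shared-prefix length: 3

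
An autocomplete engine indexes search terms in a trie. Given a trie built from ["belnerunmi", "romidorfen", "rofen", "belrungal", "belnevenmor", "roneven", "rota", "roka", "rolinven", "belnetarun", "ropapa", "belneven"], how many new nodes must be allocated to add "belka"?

The longest prefix of "belka" already in the trie is "bel" (length 3).
Each of the 2 remaining characters creates one node.

2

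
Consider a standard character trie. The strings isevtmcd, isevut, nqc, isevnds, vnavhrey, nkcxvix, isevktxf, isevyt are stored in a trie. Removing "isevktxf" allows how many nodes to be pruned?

4

After clearing the end-marker at "isevktxf", prune upward until reaching a node still needed by another word.
The suffix "ktxf" (4 nodes) is used only by "isevktxf"; the node for "isev" still has the child "t", so pruning stops there.
Nodes removed: 4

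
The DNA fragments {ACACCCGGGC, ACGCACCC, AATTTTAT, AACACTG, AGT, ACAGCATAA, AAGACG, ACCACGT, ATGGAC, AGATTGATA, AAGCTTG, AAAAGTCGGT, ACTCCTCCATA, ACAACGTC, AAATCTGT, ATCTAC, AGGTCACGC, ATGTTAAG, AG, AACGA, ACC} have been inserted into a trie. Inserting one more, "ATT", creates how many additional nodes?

1

Walking "ATT" from the root, the first 2 characters ("AT") follow existing edges; "T" is the first miss.
Each of the 1 remaining characters creates one node.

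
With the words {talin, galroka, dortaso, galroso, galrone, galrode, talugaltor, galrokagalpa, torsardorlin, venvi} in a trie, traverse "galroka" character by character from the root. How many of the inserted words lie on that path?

1

Check each prefix of "galroka" against the stored set — each match is an end-marker on the path.
Prefixes of the query that are stored words: "galroka"
Count: 1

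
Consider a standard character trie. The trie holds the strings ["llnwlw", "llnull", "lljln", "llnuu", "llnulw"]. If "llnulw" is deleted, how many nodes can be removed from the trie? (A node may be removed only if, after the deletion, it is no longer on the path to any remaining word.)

1

After clearing the end-marker at "llnulw", prune upward until reaching a node still needed by another word.
The suffix "w" (1 node) is used only by "llnulw"; the node for "llnul" still has the child "l", so pruning stops there.
Nodes removed: 1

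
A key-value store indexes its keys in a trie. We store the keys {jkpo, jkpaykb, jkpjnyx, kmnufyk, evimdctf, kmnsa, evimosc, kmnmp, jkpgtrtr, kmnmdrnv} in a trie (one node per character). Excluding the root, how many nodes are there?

43

For each word, the new-node count is its length minus the longest prefix already in the trie:
  "jkpo" → 4 new (j, k, p, o)
  "jkpaykb" → prefix "jkp" already present; 4 new (a, y, k, b)
  "jkpjnyx" → prefix "jkp" already present; 4 new (j, n, y, x)
  "kmnufyk" → 7 new (k, m, n, u, f, y, k)
  "evimdctf" → 8 new (e, v, i, m, d, c, t, f)
  "kmnsa" → prefix "kmn" already present; 2 new (s, a)
  "evimosc" → prefix "evim" already present; 3 new (o, s, c)
  "kmnmp" → prefix "kmn" already present; 2 new (m, p)
  "jkpgtrtr" → prefix "jkp" already present; 5 new (g, t, r, t, r)
  "kmnmdrnv" → prefix "kmnm" already present; 4 new (d, r, n, v)
Total nodes = 4 + 4 + 4 + 7 + 8 + 2 + 3 + 2 + 5 + 4 = 43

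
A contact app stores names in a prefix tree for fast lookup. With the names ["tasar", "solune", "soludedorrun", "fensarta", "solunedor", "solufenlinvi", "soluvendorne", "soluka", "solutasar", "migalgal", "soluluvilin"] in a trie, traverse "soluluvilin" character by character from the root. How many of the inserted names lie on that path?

Check each prefix of "soluluvilin" against the stored set — each match is an end-marker on the path.
Prefixes of the query that are stored words: "soluluvilin"
Count: 1

1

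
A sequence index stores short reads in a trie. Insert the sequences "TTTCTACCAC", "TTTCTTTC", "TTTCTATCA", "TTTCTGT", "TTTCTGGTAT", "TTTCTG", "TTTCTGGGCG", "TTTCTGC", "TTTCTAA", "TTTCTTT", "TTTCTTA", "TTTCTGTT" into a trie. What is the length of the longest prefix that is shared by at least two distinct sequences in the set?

Look for the deepest trie node that still has at least two words in its subtree.
e.g. "TTTCTGGGCG" and "TTTCTGGTAT" share the prefix "TTTCTGG" of length 7; no pair shares a longer one.
Longest shared-prefix length: 7

7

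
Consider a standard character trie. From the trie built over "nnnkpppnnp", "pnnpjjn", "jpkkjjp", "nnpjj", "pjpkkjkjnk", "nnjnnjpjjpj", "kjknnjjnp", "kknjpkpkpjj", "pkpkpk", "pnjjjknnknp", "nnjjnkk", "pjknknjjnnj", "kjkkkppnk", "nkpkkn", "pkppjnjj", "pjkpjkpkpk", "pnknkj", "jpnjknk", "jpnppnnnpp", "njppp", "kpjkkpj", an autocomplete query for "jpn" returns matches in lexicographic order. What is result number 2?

jpnppnnnpp

Words with prefix "jpn", in lexicographic order: "jpnjknk", "jpnppnnnpp"
Position 2: jpnppnnnpp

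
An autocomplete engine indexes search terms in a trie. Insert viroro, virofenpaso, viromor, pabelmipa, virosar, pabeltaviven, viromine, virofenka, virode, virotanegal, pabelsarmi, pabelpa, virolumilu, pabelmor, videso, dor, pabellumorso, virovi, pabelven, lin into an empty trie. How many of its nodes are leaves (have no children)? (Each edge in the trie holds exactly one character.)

Leaves are exactly the stored words that no other stored word extends.
Those words: "dor", "lin", "pabellumorso", "pabelmipa", "pabelmor", "pabelpa", "pabelsarmi", "pabeltaviven", "pabelven", "videso", "virode", "virofenka", "virofenpaso", "virolumilu", "viromine", "viromor", "viroro", "virosar", "virotanegal", "virovi"
Leaf count: 20

20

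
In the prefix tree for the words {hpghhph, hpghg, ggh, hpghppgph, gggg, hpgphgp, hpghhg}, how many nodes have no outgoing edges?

7

A leaf is a node with no children — equivalently, the end of a word that is not a proper prefix of any other stored word.
Those words: "gggg", "ggh", "hpghg", "hpghhg", "hpghhph", "hpghppgph", "hpgphgp"
Leaf count: 7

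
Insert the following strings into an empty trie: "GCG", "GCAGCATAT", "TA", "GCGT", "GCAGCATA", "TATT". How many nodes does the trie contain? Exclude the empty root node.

Count nodes per top-level branch (shared prefixes stored once):
  'G'-branch (GCAGCATA, GCAGCATAT, GCG, GCGT): 11 nodes
  'T'-branch (TA, TATT): 4 nodes
Sum: 15

15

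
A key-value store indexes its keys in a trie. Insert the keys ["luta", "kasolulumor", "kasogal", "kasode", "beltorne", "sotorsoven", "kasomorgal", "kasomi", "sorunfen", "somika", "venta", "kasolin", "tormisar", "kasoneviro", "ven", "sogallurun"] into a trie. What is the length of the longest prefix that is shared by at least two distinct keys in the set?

5

The deepest shared node is where two words last agree before diverging.
"kasolin" and "kasolulumor" agree on "kasol" (5 characters) before diverging; nothing deeper is shared.
Longest shared-prefix length: 5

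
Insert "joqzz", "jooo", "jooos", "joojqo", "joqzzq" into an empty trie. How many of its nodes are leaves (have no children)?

Leaves are exactly the stored words that no other stored word extends.
Those words: "joojqo", "jooos", "joqzzq"
Leaf count: 3

3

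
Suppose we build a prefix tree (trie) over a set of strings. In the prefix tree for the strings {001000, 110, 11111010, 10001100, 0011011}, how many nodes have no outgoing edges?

A leaf is a node with no children — equivalently, the end of a word that is not a proper prefix of any other stored word.
Those words: "001000", "0011011", "10001100", "110", "11111010"
Leaf count: 5

5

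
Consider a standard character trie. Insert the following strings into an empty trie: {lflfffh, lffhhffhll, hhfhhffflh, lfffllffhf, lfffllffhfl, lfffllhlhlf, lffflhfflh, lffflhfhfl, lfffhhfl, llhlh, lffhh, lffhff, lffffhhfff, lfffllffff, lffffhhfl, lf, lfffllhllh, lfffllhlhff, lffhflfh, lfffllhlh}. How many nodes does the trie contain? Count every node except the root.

72

Count nodes per top-level branch (shared prefixes stored once):
  'h'-branch (hhfhhffflh): 10 nodes
  'l'-branch (lf, lffffhhfff, lffffhhfl, lfffhhfl, lffflhfflh, lffflhfhfl, lfffllffff, lfffllffhf, lfffllffhfl, lfffllhlh, lfffllhlhff, lfffllhlhlf, lfffllhllh, lffhff, lffhflfh, lffhh, lffhhffhll, lflfffh, llhlh): 62 nodes
Sum: 72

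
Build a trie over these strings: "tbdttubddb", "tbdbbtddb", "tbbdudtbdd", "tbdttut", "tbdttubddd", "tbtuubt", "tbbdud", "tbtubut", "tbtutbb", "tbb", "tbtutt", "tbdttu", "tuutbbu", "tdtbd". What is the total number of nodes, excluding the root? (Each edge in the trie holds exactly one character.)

Insert word by word; a character creates a node only if that edge doesn't already exist:
  "tbdttubddb" → 10 new (t, b, d, t, t, u, b, d, d, b)
  "tbdbbtddb" → prefix "tbd" already present; 6 new (b, b, t, d, d, b)
  "tbbdudtbdd" → prefix "tb" already present; 8 new (b, d, u, d, t, b, d, d)
  "tbdttut" → prefix "tbdttu" already present; 1 new (t)
  "tbdttubddd" → prefix "tbdttubdd" already present; 1 new (d)
  "tbtuubt" → prefix "tb" already present; 5 new (t, u, u, b, t)
  "tbbdud" → prefix "tbbdud" already present; 0 new (none)
  "tbtubut" → prefix "tbtu" already present; 3 new (b, u, t)
  "tbtutbb" → prefix "tbtu" already present; 3 new (t, b, b)
  "tbb" → prefix "tbb" already present; 0 new (none)
  "tbtutt" → prefix "tbtut" already present; 1 new (t)
  "tbdttu" → prefix "tbdttu" already present; 0 new (none)
  "tuutbbu" → prefix "t" already present; 6 new (u, u, t, b, b, u)
  "tdtbd" → prefix "t" already present; 4 new (d, t, b, d)
Total nodes = 10 + 6 + 8 + 1 + 1 + 5 + 0 + 3 + 3 + 0 + 1 + 0 + 6 + 4 = 48

48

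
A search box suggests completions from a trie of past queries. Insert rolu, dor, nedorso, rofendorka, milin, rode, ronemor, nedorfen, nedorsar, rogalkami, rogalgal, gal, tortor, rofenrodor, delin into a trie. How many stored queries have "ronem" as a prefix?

1

Filter for entries beginning with "ronem":
Matches: "ronemor"
Count: 1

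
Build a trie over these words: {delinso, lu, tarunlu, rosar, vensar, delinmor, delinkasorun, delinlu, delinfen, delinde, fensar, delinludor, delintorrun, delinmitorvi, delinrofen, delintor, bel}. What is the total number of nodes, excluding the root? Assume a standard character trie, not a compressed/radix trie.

Count nodes per top-level branch (shared prefixes stored once):
  'b'-branch (bel): 3 nodes
  'd'-branch (delinde, delinfen, delinkasorun, delinlu, delinludor, delinmitorvi, delinmor, delinrofen, delinso, delintor, delintorrun): 44 nodes
  'f'-branch (fensar): 6 nodes
  'l'-branch (lu): 2 nodes
  'r'-branch (rosar): 5 nodes
  't'-branch (tarunlu): 7 nodes
  'v'-branch (vensar): 6 nodes
Sum: 73

73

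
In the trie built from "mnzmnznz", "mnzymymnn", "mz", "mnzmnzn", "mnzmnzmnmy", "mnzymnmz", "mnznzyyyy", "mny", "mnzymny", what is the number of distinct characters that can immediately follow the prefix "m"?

Walk "m" from the root, arriving at one node.
Characters that immediately follow "m" among the stored strings: {n, z}.
That node has 2 child edges.

2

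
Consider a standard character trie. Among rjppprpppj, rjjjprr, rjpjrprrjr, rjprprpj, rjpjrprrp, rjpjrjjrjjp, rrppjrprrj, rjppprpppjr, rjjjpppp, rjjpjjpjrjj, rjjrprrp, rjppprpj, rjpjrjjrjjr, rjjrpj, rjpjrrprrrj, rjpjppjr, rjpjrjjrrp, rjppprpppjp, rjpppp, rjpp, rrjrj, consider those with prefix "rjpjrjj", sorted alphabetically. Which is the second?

rjpjrjjrjjr

Filter for "rjpjrjj…" and sort: "rjpjrjjrjjp", "rjpjrjjrjjr", "rjpjrjjrrp"
Position 2: rjpjrjjrjjr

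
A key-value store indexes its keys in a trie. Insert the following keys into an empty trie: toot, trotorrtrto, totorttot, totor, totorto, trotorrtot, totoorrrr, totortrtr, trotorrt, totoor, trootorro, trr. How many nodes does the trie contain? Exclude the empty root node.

39

Count nodes per top-level branch (shared prefixes stored once):
  't'-branch (toot, totoor, totoorrrr, totor, totorto, totortrtr, totorttot, trootorro, trotorrt, trotorrtot, trotorrtrto, trr): 39 nodes
Sum: 39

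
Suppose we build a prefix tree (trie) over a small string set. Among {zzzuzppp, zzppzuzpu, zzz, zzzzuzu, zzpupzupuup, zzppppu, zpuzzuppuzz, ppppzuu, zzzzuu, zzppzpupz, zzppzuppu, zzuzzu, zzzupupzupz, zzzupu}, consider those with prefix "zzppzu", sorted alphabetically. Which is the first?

zzppzuppu

Filter for "zzppzu…" and sort: "zzppzuppu", "zzppzuzpu"
Position 1: zzppzuppu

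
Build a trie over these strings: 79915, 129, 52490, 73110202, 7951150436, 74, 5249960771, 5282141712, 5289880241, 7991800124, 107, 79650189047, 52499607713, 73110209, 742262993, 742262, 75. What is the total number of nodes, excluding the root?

77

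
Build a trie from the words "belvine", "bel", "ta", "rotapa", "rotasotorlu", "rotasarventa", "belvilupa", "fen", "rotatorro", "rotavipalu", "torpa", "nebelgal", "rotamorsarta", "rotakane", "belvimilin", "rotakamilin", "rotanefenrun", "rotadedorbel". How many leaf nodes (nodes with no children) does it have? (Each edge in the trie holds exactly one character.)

A leaf is a node with no children — equivalently, the end of a word that is not a proper prefix of any other stored word.
Those words: "belvilupa", "belvimilin", "belvine", "fen", "nebelgal", "rotadedorbel", "rotakamilin", "rotakane", "rotamorsarta", "rotanefenrun", "rotapa", "rotasarventa", "rotasotorlu", "rotatorro", "rotavipalu", "ta", "torpa"
Leaf count: 17

17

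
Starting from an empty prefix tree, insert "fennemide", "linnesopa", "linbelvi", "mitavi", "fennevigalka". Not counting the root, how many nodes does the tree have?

36

Trie structure (* marks end of a word):
(root)
├─ f
│  └─ e
│     └─ n
│        └─ n
│           └─ e
│              ├─ m
│              │  └─ i
│              │     └─ d
│              │        └─ e *
│              └─ v
│                 └─ i
│                    └─ g
│                       └─ a
│                          └─ l
│                             └─ k
│                                └─ a *
├─ l
│  └─ i
│     └─ n
│        ├─ b
│        │  └─ e
│        │     └─ l
│        │        └─ v
│        │           └─ i *
│        └─ n
│           └─ e
│              └─ s
│                 └─ o
│                    └─ p
│                       └─ a *
└─ m
   └─ i
      └─ t
         └─ a
            └─ v
               └─ i *
Counting every labelled node above: 36.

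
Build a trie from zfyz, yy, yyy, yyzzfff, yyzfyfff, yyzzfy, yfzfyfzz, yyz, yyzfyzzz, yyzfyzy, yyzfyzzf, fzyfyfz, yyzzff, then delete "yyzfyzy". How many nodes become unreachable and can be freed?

1

A node on "yyzfyzy"'s path can go only if nothing else ends at it or branches off below it.
The suffix "y" (1 node) is used only by "yyzfyzy"; the node for "yyzfyz" still has the child "z", so pruning stops there.
Nodes removed: 1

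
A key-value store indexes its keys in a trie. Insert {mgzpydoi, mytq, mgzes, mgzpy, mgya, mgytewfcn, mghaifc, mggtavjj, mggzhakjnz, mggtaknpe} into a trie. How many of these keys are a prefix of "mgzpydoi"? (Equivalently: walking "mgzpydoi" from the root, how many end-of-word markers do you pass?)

2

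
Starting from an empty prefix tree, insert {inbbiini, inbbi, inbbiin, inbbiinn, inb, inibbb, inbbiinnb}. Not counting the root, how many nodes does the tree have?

Count nodes per top-level branch (shared prefixes stored once):
  'i'-branch (inb, inbbi, inbbiin, inbbiini, inbbiinn, inbbiinnb, inibbb): 14 nodes
Sum: 14

14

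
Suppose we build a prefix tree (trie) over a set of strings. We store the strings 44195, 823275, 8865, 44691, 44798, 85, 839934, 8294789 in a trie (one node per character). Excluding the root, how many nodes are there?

31

Count nodes per top-level branch (shared prefixes stored once):
  '4'-branch (44195, 44691, 44798): 11 nodes
  '8'-branch (823275, 8294789, 839934, 85, 8865): 20 nodes
Sum: 31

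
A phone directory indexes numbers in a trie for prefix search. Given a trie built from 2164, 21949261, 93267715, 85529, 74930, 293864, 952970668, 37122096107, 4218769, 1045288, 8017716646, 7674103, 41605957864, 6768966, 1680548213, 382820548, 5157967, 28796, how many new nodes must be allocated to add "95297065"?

1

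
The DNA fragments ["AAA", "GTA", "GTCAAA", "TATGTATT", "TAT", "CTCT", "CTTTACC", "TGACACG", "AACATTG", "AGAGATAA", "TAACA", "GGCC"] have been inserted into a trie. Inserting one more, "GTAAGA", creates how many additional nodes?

"GTA" is already a path in the trie; the remaining "AGA" must be added.
So 6 − 3 = 3 new nodes.

3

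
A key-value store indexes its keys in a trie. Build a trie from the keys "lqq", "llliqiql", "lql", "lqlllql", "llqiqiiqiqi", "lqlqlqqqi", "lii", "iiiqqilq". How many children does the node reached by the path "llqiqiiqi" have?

Follow the path "llqiqiiqi" to its node, then look at its outgoing edges.
Distinct next characters after "llqiqiiqi": q.
That node has 1 child edge.

1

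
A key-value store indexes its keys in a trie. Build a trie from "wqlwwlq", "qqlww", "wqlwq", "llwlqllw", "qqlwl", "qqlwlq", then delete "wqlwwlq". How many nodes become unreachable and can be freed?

After clearing the end-marker at "wqlwwlq", prune upward until reaching a node still needed by another word.
The suffix "wlq" (3 nodes) is used only by "wqlwwlq"; the node for "wqlw" still has the child "q", so pruning stops there.
Nodes removed: 3

3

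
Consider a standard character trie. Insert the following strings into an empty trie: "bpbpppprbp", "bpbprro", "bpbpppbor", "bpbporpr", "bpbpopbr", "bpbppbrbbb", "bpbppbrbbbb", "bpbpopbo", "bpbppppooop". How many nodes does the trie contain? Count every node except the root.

34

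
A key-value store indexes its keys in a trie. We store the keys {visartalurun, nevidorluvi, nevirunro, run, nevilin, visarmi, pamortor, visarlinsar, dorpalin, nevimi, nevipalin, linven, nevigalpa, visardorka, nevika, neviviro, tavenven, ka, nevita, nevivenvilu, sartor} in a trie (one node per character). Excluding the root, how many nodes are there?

Trace insertions, counting only characters that open a new branch:
  "visartalurun" → 12 new (v, i, s, a, r, t, a, l, u, r, u, n)
  "nevidorluvi" → 11 new (n, e, v, i, d, o, r, l, u, v, i)
  "nevirunro" → prefix "nevi" already present; 5 new (r, u, n, r, o)
  "run" → 3 new (r, u, n)
  "nevilin" → prefix "nevi" already present; 3 new (l, i, n)
  "visarmi" → prefix "visar" already present; 2 new (m, i)
  "pamortor" → 8 new (p, a, m, o, r, t, o, r)
  "visarlinsar" → prefix "visar" already present; 6 new (l, i, n, s, a, r)
  "dorpalin" → 8 new (d, o, r, p, a, l, i, n)
  "nevimi" → prefix "nevi" already present; 2 new (m, i)
  "nevipalin" → prefix "nevi" already present; 5 new (p, a, l, i, n)
  "linven" → 6 new (l, i, n, v, e, n)
  "nevigalpa" → prefix "nevi" already present; 5 new (g, a, l, p, a)
  "visardorka" → prefix "visar" already present; 5 new (d, o, r, k, a)
  "nevika" → prefix "nevi" already present; 2 new (k, a)
  "neviviro" → prefix "nevi" already present; 4 new (v, i, r, o)
  "tavenven" → 8 new (t, a, v, e, n, v, e, n)
  "ka" → 2 new (k, a)
  "nevita" → prefix "nevi" already present; 2 new (t, a)
  "nevivenvilu" → prefix "neviv" already present; 6 new (e, n, v, i, l, u)
  "sartor" → 6 new (s, a, r, t, o, r)
Total nodes = 12 + 11 + 5 + 3 + 3 + 2 + 8 + 6 + 8 + 2 + 5 + 6 + 5 + 5 + 2 + 4 + 8 + 2 + 2 + 6 + 6 = 111

111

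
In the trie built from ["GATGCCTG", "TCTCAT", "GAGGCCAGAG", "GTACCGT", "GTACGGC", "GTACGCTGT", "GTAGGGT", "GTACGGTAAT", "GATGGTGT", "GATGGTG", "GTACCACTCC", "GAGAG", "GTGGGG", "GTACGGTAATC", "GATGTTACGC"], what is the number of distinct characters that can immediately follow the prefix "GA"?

2

Follow the path "GA" to its node, then look at its outgoing edges.
Characters that immediately follow "GA" among the stored strings: {G, T}.
That node has 2 child edges.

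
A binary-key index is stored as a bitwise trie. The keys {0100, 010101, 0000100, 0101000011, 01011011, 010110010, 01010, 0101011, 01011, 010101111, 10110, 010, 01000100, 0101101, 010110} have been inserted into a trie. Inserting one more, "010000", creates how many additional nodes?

The longest prefix of "010000" already in the trie is "01000" (length 5).
New nodes needed: |"010000"| − 5 = 6 − 5 = 1.

1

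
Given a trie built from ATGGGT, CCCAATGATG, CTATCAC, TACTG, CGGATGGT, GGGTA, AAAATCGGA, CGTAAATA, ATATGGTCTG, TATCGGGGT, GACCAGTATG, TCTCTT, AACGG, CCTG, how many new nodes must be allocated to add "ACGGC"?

4

The longest prefix of "ACGGC" already in the trie is "A" (length 1).
So 5 − 1 = 4 new nodes.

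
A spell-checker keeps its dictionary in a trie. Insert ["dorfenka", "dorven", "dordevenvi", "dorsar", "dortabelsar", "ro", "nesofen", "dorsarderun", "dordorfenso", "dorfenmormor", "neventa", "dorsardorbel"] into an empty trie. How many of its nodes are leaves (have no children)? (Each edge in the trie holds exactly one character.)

11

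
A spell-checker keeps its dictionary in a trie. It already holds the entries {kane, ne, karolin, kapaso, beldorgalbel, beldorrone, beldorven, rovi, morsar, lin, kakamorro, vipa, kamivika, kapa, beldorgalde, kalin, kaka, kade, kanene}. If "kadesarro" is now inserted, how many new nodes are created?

The longest prefix of "kadesarro" already in the trie is "kade" (length 4).
Each of the 5 remaining characters creates one node.

5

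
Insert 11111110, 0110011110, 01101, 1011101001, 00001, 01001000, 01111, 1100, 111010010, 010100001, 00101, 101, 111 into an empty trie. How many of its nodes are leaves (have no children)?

11

Leaves are exactly the stored words that no other stored word extends.
Those words: "00001", "00101", "01001000", "010100001", "0110011110", "01101", "01111", "1011101001", "1100", "111010010", "11111110"
Leaf count: 11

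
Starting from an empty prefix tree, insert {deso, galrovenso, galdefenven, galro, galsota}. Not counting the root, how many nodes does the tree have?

For each word, the new-node count is its length minus the longest prefix already in the trie:
  "deso" → 4 new (d, e, s, o)
  "galrovenso" → 10 new (g, a, l, r, o, v, e, n, s, o)
  "galdefenven" → prefix "gal" already present; 8 new (d, e, f, e, n, v, e, n)
  "galro" → prefix "galro" already present; 0 new (none)
  "galsota" → prefix "gal" already present; 4 new (s, o, t, a)
Total nodes = 4 + 10 + 8 + 0 + 4 = 26

26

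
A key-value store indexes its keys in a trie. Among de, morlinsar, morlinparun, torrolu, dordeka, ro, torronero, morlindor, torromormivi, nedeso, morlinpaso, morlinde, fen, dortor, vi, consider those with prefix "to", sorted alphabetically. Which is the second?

torromormivi

Filter for "to…" and sort: "torrolu", "torromormivi", "torronero"
The 2nd is torromormivi.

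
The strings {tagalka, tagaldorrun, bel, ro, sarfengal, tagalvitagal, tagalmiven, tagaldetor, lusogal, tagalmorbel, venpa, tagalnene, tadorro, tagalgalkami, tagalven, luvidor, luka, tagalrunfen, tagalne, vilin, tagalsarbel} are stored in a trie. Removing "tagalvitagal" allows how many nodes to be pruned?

Walk "tagalvitagal" from the leaf back toward the root, removing each node that no remaining word uses.
The suffix "itagal" (6 nodes) is used only by "tagalvitagal"; the node for "tagalv" still has the child "e", so pruning stops there.
Nodes removed: 6

6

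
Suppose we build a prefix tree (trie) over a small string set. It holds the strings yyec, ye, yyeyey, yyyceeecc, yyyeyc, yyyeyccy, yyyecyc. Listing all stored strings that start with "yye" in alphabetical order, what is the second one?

yyeyey

Words with prefix "yye", in lexicographic order: "yyec", "yyeyey"
Position 2: yyeyey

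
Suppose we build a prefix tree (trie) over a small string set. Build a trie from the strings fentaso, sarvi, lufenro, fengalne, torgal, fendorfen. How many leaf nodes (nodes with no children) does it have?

6

A leaf is a node with no children — equivalently, the end of a word that is not a proper prefix of any other stored word.
Those words: "fendorfen", "fengalne", "fentaso", "lufenro", "sarvi", "torgal"
Leaf count: 6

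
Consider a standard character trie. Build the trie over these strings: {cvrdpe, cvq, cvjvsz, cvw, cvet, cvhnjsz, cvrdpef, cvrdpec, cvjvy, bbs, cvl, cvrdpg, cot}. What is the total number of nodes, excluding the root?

29

Insert word by word; a character creates a node only if that edge doesn't already exist:
  "cvrdpe" → 6 new (c, v, r, d, p, e)
  "cvq" → prefix "cv" already present; 1 new (q)
  "cvjvsz" → prefix "cv" already present; 4 new (j, v, s, z)
  "cvw" → prefix "cv" already present; 1 new (w)
  "cvet" → prefix "cv" already present; 2 new (e, t)
  "cvhnjsz" → prefix "cv" already present; 5 new (h, n, j, s, z)
  "cvrdpef" → prefix "cvrdpe" already present; 1 new (f)
  "cvrdpec" → prefix "cvrdpe" already present; 1 new (c)
  "cvjvy" → prefix "cvjv" already present; 1 new (y)
  "bbs" → 3 new (b, b, s)
  "cvl" → prefix "cv" already present; 1 new (l)
  "cvrdpg" → prefix "cvrdp" already present; 1 new (g)
  "cot" → prefix "c" already present; 2 new (o, t)
Total nodes = 6 + 1 + 4 + 1 + 2 + 5 + 1 + 1 + 1 + 3 + 1 + 1 + 2 = 29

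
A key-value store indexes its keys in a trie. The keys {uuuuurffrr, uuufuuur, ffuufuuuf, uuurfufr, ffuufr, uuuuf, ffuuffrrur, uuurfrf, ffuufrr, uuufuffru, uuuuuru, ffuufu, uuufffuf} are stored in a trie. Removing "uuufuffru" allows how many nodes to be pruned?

Walk "uuufuffru" from the leaf back toward the root, removing each node that no remaining word uses.
The suffix "ffru" (4 nodes) is used only by "uuufuffru"; the node for "uuufu" still has the child "u", so pruning stops there.
Nodes removed: 4

4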